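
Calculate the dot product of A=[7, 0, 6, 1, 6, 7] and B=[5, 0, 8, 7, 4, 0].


Dot product = sum of element-wise products
A[0]*B[0] = 7*5 = 35
A[1]*B[1] = 0*0 = 0
A[2]*B[2] = 6*8 = 48
A[3]*B[3] = 1*7 = 7
A[4]*B[4] = 6*4 = 24
A[5]*B[5] = 7*0 = 0
Sum = 35 + 0 + 48 + 7 + 24 + 0 = 114

114


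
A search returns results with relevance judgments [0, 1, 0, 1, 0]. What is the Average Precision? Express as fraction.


Computing P@k for each relevant position:
Position 1: not relevant
Position 2: relevant, P@2 = 1/2 = 1/2
Position 3: not relevant
Position 4: relevant, P@4 = 2/4 = 1/2
Position 5: not relevant
Sum of P@k = 1/2 + 1/2 = 1
AP = 1 / 2 = 1/2

1/2


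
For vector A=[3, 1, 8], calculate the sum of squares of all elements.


|A|^2 = sum of squared components
A[0]^2 = 3^2 = 9
A[1]^2 = 1^2 = 1
A[2]^2 = 8^2 = 64
Sum = 9 + 1 + 64 = 74

74


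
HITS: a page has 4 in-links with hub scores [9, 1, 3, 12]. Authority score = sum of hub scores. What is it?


Authority = sum of hub scores of in-linkers
In-link 1: hub score = 9
In-link 2: hub score = 1
In-link 3: hub score = 3
In-link 4: hub score = 12
Authority = 9 + 1 + 3 + 12 = 25

25


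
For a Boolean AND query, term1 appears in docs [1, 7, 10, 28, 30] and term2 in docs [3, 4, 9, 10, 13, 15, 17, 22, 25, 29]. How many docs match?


Boolean AND: find intersection of posting lists
term1 docs: [1, 7, 10, 28, 30]
term2 docs: [3, 4, 9, 10, 13, 15, 17, 22, 25, 29]
Intersection: [10]
|intersection| = 1

1


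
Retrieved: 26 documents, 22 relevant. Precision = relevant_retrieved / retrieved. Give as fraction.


Precision = relevant_retrieved / total_retrieved
= 22 / 26
= 22 / (22 + 4)
= 11/13

11/13


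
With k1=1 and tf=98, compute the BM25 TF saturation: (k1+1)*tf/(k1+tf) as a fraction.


BM25 TF component = (k1+1)*tf / (k1+tf)
k1 = 1, tf = 98
Numerator = (1+1)*98 = 196
Denominator = 1 + 98 = 99
= 196/99 = 196/99

196/99


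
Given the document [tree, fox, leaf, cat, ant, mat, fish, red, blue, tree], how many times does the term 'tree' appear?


Document has 10 words
Scanning for 'tree':
Found at positions: [0, 9]
Count = 2

2


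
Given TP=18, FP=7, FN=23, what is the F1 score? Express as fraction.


F1 = 2 * P * R / (P + R)
P = TP/(TP+FP) = 18/25 = 18/25
R = TP/(TP+FN) = 18/41 = 18/41
2 * P * R = 2 * 18/25 * 18/41 = 648/1025
P + R = 18/25 + 18/41 = 1188/1025
F1 = 648/1025 / 1188/1025 = 6/11

6/11


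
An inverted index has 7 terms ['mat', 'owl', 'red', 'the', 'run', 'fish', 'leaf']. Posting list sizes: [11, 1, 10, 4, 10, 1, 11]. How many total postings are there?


Summing posting list sizes:
'mat': 11 postings
'owl': 1 postings
'red': 10 postings
'the': 4 postings
'run': 10 postings
'fish': 1 postings
'leaf': 11 postings
Total = 11 + 1 + 10 + 4 + 10 + 1 + 11 = 48

48


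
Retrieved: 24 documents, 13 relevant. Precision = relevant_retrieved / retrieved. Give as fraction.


Precision = relevant_retrieved / total_retrieved
= 13 / 24
= 13 / (13 + 11)
= 13/24

13/24


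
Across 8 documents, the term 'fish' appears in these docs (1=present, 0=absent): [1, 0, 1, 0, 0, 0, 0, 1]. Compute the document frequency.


Checking each document for 'fish':
Doc 1: present
Doc 2: absent
Doc 3: present
Doc 4: absent
Doc 5: absent
Doc 6: absent
Doc 7: absent
Doc 8: present
df = sum of presences = 1 + 0 + 1 + 0 + 0 + 0 + 0 + 1 = 3

3


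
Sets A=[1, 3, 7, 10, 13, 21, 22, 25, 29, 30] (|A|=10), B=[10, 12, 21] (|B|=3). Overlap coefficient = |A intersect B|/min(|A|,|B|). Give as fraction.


A intersect B = [10, 21]
|A intersect B| = 2
min(|A|, |B|) = min(10, 3) = 3
Overlap = 2 / 3 = 2/3

2/3


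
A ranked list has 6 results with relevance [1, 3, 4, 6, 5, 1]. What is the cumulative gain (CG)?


Cumulative Gain = sum of relevance scores
Position 1: rel=1, running sum=1
Position 2: rel=3, running sum=4
Position 3: rel=4, running sum=8
Position 4: rel=6, running sum=14
Position 5: rel=5, running sum=19
Position 6: rel=1, running sum=20
CG = 20

20


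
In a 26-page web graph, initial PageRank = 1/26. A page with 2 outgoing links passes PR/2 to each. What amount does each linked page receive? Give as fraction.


Initial PR = 1/26 = 1/26
Outlinks = 2
Contribution per link = PR / outlinks
= 1/26 / 2
= 1/52

1/52


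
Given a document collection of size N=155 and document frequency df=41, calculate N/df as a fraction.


IDF ratio = N / df
= 155 / 41
= 155/41

155/41


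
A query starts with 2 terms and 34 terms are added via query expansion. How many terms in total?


Original terms: 2
Expansion terms: 34
Total = 2 + 34 = 36

36


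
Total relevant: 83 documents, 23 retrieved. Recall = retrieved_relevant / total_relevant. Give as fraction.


Recall = retrieved_relevant / total_relevant
= 23 / 83
= 23 / (23 + 60)
= 23/83

23/83


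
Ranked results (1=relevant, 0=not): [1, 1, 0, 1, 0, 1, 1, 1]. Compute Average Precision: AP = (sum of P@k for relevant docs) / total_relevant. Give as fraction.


Computing P@k for each relevant position:
Position 1: relevant, P@1 = 1/1 = 1
Position 2: relevant, P@2 = 2/2 = 1
Position 3: not relevant
Position 4: relevant, P@4 = 3/4 = 3/4
Position 5: not relevant
Position 6: relevant, P@6 = 4/6 = 2/3
Position 7: relevant, P@7 = 5/7 = 5/7
Position 8: relevant, P@8 = 6/8 = 3/4
Sum of P@k = 1 + 1 + 3/4 + 2/3 + 5/7 + 3/4 = 205/42
AP = 205/42 / 6 = 205/252

205/252


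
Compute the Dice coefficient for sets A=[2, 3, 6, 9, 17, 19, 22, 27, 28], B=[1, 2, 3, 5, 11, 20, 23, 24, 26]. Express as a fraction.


A intersect B = [2, 3]
|A intersect B| = 2
|A| = 9, |B| = 9
Dice = 2*2 / (9+9)
= 4 / 18 = 2/9

2/9


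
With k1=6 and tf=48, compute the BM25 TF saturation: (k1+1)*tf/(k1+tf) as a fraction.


BM25 TF component = (k1+1)*tf / (k1+tf)
k1 = 6, tf = 48
Numerator = (6+1)*48 = 336
Denominator = 6 + 48 = 54
= 336/54 = 56/9

56/9


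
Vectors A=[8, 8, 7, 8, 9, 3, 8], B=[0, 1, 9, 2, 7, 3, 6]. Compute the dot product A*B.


Dot product = sum of element-wise products
A[0]*B[0] = 8*0 = 0
A[1]*B[1] = 8*1 = 8
A[2]*B[2] = 7*9 = 63
A[3]*B[3] = 8*2 = 16
A[4]*B[4] = 9*7 = 63
A[5]*B[5] = 3*3 = 9
A[6]*B[6] = 8*6 = 48
Sum = 0 + 8 + 63 + 16 + 63 + 9 + 48 = 207

207


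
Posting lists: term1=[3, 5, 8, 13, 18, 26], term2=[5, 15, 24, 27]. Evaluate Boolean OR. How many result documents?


Boolean OR: find union of posting lists
term1 docs: [3, 5, 8, 13, 18, 26]
term2 docs: [5, 15, 24, 27]
Union: [3, 5, 8, 13, 15, 18, 24, 26, 27]
|union| = 9

9


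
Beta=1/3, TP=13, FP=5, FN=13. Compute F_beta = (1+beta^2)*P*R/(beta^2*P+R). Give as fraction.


P = TP/(TP+FP) = 13/18 = 13/18
R = TP/(TP+FN) = 13/26 = 1/2
beta^2 = 1/3^2 = 1/9
(1 + beta^2) = 10/9
Numerator = (1+beta^2)*P*R = 65/162
Denominator = beta^2*P + R = 13/162 + 1/2 = 47/81
F_beta = 65/94

65/94


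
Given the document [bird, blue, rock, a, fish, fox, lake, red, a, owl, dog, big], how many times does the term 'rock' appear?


Document has 12 words
Scanning for 'rock':
Found at positions: [2]
Count = 1

1


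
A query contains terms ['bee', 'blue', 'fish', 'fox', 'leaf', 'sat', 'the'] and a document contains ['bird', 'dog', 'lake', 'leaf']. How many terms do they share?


Query terms: ['bee', 'blue', 'fish', 'fox', 'leaf', 'sat', 'the']
Document terms: ['bird', 'dog', 'lake', 'leaf']
Common terms: ['leaf']
Overlap count = 1

1


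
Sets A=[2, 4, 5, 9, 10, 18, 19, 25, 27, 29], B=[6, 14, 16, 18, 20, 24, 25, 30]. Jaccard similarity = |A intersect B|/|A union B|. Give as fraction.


A intersect B = [18, 25]
|A intersect B| = 2
A union B = [2, 4, 5, 6, 9, 10, 14, 16, 18, 19, 20, 24, 25, 27, 29, 30]
|A union B| = 16
Jaccard = 2/16 = 1/8

1/8


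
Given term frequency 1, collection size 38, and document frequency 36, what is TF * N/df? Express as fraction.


TF * (N/df)
= 1 * (38/36)
= 1 * 19/18
= 19/18

19/18


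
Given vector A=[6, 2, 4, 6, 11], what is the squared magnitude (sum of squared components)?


|A|^2 = sum of squared components
A[0]^2 = 6^2 = 36
A[1]^2 = 2^2 = 4
A[2]^2 = 4^2 = 16
A[3]^2 = 6^2 = 36
A[4]^2 = 11^2 = 121
Sum = 36 + 4 + 16 + 36 + 121 = 213

213


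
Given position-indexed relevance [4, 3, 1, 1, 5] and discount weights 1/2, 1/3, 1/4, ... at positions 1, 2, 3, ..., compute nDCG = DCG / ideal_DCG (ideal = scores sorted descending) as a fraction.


Position discount weights w_i = 1/(i+1) for i=1..5:
Weights = [1/2, 1/3, 1/4, 1/5, 1/6]
Actual relevance: [4, 3, 1, 1, 5]
DCG = 4/2 + 3/3 + 1/4 + 1/5 + 5/6 = 257/60
Ideal relevance (sorted desc): [5, 4, 3, 1, 1]
Ideal DCG = 5/2 + 4/3 + 3/4 + 1/5 + 1/6 = 99/20
nDCG = DCG / ideal_DCG = 257/60 / 99/20 = 257/297

257/297


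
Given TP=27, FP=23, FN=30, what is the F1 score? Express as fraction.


F1 = 2 * P * R / (P + R)
P = TP/(TP+FP) = 27/50 = 27/50
R = TP/(TP+FN) = 27/57 = 9/19
2 * P * R = 2 * 27/50 * 9/19 = 243/475
P + R = 27/50 + 9/19 = 963/950
F1 = 243/475 / 963/950 = 54/107

54/107


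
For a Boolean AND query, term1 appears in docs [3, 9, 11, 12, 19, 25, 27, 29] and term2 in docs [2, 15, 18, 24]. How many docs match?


Boolean AND: find intersection of posting lists
term1 docs: [3, 9, 11, 12, 19, 25, 27, 29]
term2 docs: [2, 15, 18, 24]
Intersection: []
|intersection| = 0

0


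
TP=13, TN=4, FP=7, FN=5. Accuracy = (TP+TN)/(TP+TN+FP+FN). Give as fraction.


Accuracy = (TP + TN) / (TP + TN + FP + FN)
TP + TN = 13 + 4 = 17
Total = 13 + 4 + 7 + 5 = 29
Accuracy = 17 / 29 = 17/29

17/29


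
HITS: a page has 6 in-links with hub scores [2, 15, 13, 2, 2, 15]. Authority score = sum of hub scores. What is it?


Authority = sum of hub scores of in-linkers
In-link 1: hub score = 2
In-link 2: hub score = 15
In-link 3: hub score = 13
In-link 4: hub score = 2
In-link 5: hub score = 2
In-link 6: hub score = 15
Authority = 2 + 15 + 13 + 2 + 2 + 15 = 49

49


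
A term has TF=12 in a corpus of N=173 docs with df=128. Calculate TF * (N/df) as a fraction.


TF * (N/df)
= 12 * (173/128)
= 12 * 173/128
= 519/32

519/32


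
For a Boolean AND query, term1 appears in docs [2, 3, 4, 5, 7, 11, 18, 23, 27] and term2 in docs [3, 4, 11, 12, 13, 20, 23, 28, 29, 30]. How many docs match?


Boolean AND: find intersection of posting lists
term1 docs: [2, 3, 4, 5, 7, 11, 18, 23, 27]
term2 docs: [3, 4, 11, 12, 13, 20, 23, 28, 29, 30]
Intersection: [3, 4, 11, 23]
|intersection| = 4

4


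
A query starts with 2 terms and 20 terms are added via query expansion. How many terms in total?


Original terms: 2
Expansion terms: 20
Total = 2 + 20 = 22

22


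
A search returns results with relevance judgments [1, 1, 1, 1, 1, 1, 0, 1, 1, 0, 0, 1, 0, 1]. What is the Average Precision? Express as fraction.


Computing P@k for each relevant position:
Position 1: relevant, P@1 = 1/1 = 1
Position 2: relevant, P@2 = 2/2 = 1
Position 3: relevant, P@3 = 3/3 = 1
Position 4: relevant, P@4 = 4/4 = 1
Position 5: relevant, P@5 = 5/5 = 1
Position 6: relevant, P@6 = 6/6 = 1
Position 7: not relevant
Position 8: relevant, P@8 = 7/8 = 7/8
Position 9: relevant, P@9 = 8/9 = 8/9
Position 10: not relevant
Position 11: not relevant
Position 12: relevant, P@12 = 9/12 = 3/4
Position 13: not relevant
Position 14: relevant, P@14 = 10/14 = 5/7
Sum of P@k = 1 + 1 + 1 + 1 + 1 + 1 + 7/8 + 8/9 + 3/4 + 5/7 = 4651/504
AP = 4651/504 / 10 = 4651/5040

4651/5040


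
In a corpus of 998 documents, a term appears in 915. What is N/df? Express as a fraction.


IDF ratio = N / df
= 998 / 915
= 998/915

998/915


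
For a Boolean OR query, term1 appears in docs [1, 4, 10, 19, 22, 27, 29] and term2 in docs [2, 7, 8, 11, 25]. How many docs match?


Boolean OR: find union of posting lists
term1 docs: [1, 4, 10, 19, 22, 27, 29]
term2 docs: [2, 7, 8, 11, 25]
Union: [1, 2, 4, 7, 8, 10, 11, 19, 22, 25, 27, 29]
|union| = 12

12


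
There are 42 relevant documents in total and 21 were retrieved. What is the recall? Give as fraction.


Recall = retrieved_relevant / total_relevant
= 21 / 42
= 21 / (21 + 21)
= 1/2

1/2


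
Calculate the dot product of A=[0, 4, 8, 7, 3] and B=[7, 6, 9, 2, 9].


Dot product = sum of element-wise products
A[0]*B[0] = 0*7 = 0
A[1]*B[1] = 4*6 = 24
A[2]*B[2] = 8*9 = 72
A[3]*B[3] = 7*2 = 14
A[4]*B[4] = 3*9 = 27
Sum = 0 + 24 + 72 + 14 + 27 = 137

137


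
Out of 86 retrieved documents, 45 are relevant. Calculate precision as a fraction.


Precision = relevant_retrieved / total_retrieved
= 45 / 86
= 45 / (45 + 41)
= 45/86

45/86


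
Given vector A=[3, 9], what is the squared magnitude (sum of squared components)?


|A|^2 = sum of squared components
A[0]^2 = 3^2 = 9
A[1]^2 = 9^2 = 81
Sum = 9 + 81 = 90

90


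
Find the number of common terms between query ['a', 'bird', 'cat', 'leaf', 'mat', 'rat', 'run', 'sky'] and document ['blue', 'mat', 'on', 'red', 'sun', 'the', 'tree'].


Query terms: ['a', 'bird', 'cat', 'leaf', 'mat', 'rat', 'run', 'sky']
Document terms: ['blue', 'mat', 'on', 'red', 'sun', 'the', 'tree']
Common terms: ['mat']
Overlap count = 1

1


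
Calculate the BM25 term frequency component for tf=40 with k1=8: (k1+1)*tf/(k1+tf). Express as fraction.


BM25 TF component = (k1+1)*tf / (k1+tf)
k1 = 8, tf = 40
Numerator = (8+1)*40 = 360
Denominator = 8 + 40 = 48
= 360/48 = 15/2

15/2


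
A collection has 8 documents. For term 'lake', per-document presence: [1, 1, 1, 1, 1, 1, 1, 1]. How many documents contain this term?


Checking each document for 'lake':
Doc 1: present
Doc 2: present
Doc 3: present
Doc 4: present
Doc 5: present
Doc 6: present
Doc 7: present
Doc 8: present
df = sum of presences = 1 + 1 + 1 + 1 + 1 + 1 + 1 + 1 = 8

8


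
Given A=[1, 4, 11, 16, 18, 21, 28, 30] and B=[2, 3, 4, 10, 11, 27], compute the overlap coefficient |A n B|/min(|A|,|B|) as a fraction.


A intersect B = [4, 11]
|A intersect B| = 2
min(|A|, |B|) = min(8, 6) = 6
Overlap = 2 / 6 = 1/3

1/3


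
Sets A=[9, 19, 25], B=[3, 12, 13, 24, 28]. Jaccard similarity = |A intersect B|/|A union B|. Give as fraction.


A intersect B = []
|A intersect B| = 0
A union B = [3, 9, 12, 13, 19, 24, 25, 28]
|A union B| = 8
Jaccard = 0/8 = 0

0


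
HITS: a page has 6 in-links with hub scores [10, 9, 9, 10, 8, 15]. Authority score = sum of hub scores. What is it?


Authority = sum of hub scores of in-linkers
In-link 1: hub score = 10
In-link 2: hub score = 9
In-link 3: hub score = 9
In-link 4: hub score = 10
In-link 5: hub score = 8
In-link 6: hub score = 15
Authority = 10 + 9 + 9 + 10 + 8 + 15 = 61

61


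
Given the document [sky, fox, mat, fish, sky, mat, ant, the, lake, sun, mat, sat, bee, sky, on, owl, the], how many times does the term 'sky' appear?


Document has 17 words
Scanning for 'sky':
Found at positions: [0, 4, 13]
Count = 3

3


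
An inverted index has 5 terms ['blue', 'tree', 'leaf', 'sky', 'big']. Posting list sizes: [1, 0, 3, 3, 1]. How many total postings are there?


Summing posting list sizes:
'blue': 1 postings
'tree': 0 postings
'leaf': 3 postings
'sky': 3 postings
'big': 1 postings
Total = 1 + 0 + 3 + 3 + 1 = 8

8


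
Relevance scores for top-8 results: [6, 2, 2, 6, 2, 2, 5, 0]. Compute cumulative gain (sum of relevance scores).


Cumulative Gain = sum of relevance scores
Position 1: rel=6, running sum=6
Position 2: rel=2, running sum=8
Position 3: rel=2, running sum=10
Position 4: rel=6, running sum=16
Position 5: rel=2, running sum=18
Position 6: rel=2, running sum=20
Position 7: rel=5, running sum=25
Position 8: rel=0, running sum=25
CG = 25

25


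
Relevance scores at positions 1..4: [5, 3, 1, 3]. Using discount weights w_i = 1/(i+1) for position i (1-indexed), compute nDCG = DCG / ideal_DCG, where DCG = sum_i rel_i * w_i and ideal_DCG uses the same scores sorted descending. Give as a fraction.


Position discount weights w_i = 1/(i+1) for i=1..4:
Weights = [1/2, 1/3, 1/4, 1/5]
Actual relevance: [5, 3, 1, 3]
DCG = 5/2 + 3/3 + 1/4 + 3/5 = 87/20
Ideal relevance (sorted desc): [5, 3, 3, 1]
Ideal DCG = 5/2 + 3/3 + 3/4 + 1/5 = 89/20
nDCG = DCG / ideal_DCG = 87/20 / 89/20 = 87/89

87/89


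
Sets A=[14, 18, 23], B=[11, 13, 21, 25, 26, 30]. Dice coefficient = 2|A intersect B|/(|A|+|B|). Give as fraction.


A intersect B = []
|A intersect B| = 0
|A| = 3, |B| = 6
Dice = 2*0 / (3+6)
= 0 / 9 = 0

0


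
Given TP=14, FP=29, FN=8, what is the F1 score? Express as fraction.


F1 = 2 * P * R / (P + R)
P = TP/(TP+FP) = 14/43 = 14/43
R = TP/(TP+FN) = 14/22 = 7/11
2 * P * R = 2 * 14/43 * 7/11 = 196/473
P + R = 14/43 + 7/11 = 455/473
F1 = 196/473 / 455/473 = 28/65

28/65


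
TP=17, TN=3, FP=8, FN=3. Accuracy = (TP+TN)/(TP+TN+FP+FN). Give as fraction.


Accuracy = (TP + TN) / (TP + TN + FP + FN)
TP + TN = 17 + 3 = 20
Total = 17 + 3 + 8 + 3 = 31
Accuracy = 20 / 31 = 20/31

20/31


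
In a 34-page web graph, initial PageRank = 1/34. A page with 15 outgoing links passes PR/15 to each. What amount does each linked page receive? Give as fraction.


Initial PR = 1/34 = 1/34
Outlinks = 15
Contribution per link = PR / outlinks
= 1/34 / 15
= 1/510

1/510


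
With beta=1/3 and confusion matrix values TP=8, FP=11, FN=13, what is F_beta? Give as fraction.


P = TP/(TP+FP) = 8/19 = 8/19
R = TP/(TP+FN) = 8/21 = 8/21
beta^2 = 1/3^2 = 1/9
(1 + beta^2) = 10/9
Numerator = (1+beta^2)*P*R = 640/3591
Denominator = beta^2*P + R = 8/171 + 8/21 = 512/1197
F_beta = 5/12

5/12


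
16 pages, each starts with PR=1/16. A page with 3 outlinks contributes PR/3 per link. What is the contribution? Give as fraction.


Initial PR = 1/16 = 1/16
Outlinks = 3
Contribution per link = PR / outlinks
= 1/16 / 3
= 1/48

1/48


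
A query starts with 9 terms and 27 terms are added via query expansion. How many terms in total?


Original terms: 9
Expansion terms: 27
Total = 9 + 27 = 36

36


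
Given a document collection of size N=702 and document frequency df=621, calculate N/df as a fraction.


IDF ratio = N / df
= 702 / 621
= 26/23

26/23


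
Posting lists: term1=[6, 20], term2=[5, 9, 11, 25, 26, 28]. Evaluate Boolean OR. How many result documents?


Boolean OR: find union of posting lists
term1 docs: [6, 20]
term2 docs: [5, 9, 11, 25, 26, 28]
Union: [5, 6, 9, 11, 20, 25, 26, 28]
|union| = 8

8


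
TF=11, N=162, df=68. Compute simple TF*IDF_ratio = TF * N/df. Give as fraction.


TF * (N/df)
= 11 * (162/68)
= 11 * 81/34
= 891/34

891/34


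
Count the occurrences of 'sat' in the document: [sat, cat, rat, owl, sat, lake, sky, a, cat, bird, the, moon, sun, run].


Document has 14 words
Scanning for 'sat':
Found at positions: [0, 4]
Count = 2

2


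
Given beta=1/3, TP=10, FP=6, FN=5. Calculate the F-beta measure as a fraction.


P = TP/(TP+FP) = 10/16 = 5/8
R = TP/(TP+FN) = 10/15 = 2/3
beta^2 = 1/3^2 = 1/9
(1 + beta^2) = 10/9
Numerator = (1+beta^2)*P*R = 25/54
Denominator = beta^2*P + R = 5/72 + 2/3 = 53/72
F_beta = 100/159

100/159


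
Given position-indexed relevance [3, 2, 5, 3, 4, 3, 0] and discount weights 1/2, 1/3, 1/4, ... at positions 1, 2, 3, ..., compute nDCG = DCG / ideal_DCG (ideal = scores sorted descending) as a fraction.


Position discount weights w_i = 1/(i+1) for i=1..7:
Weights = [1/2, 1/3, 1/4, 1/5, 1/6, 1/7, 1/8]
Actual relevance: [3, 2, 5, 3, 4, 3, 0]
DCG = 3/2 + 2/3 + 5/4 + 3/5 + 4/6 + 3/7 + 0/8 = 2147/420
Ideal relevance (sorted desc): [5, 4, 3, 3, 3, 2, 0]
Ideal DCG = 5/2 + 4/3 + 3/4 + 3/5 + 3/6 + 2/7 + 0/8 = 2507/420
nDCG = DCG / ideal_DCG = 2147/420 / 2507/420 = 2147/2507

2147/2507


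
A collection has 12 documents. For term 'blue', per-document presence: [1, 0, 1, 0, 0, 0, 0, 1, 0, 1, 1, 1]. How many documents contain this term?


Checking each document for 'blue':
Doc 1: present
Doc 2: absent
Doc 3: present
Doc 4: absent
Doc 5: absent
Doc 6: absent
Doc 7: absent
Doc 8: present
Doc 9: absent
Doc 10: present
Doc 11: present
Doc 12: present
df = sum of presences = 1 + 0 + 1 + 0 + 0 + 0 + 0 + 1 + 0 + 1 + 1 + 1 = 6

6


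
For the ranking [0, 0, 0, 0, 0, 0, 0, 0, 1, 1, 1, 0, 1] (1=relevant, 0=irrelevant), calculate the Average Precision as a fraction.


Computing P@k for each relevant position:
Position 1: not relevant
Position 2: not relevant
Position 3: not relevant
Position 4: not relevant
Position 5: not relevant
Position 6: not relevant
Position 7: not relevant
Position 8: not relevant
Position 9: relevant, P@9 = 1/9 = 1/9
Position 10: relevant, P@10 = 2/10 = 1/5
Position 11: relevant, P@11 = 3/11 = 3/11
Position 12: not relevant
Position 13: relevant, P@13 = 4/13 = 4/13
Sum of P@k = 1/9 + 1/5 + 3/11 + 4/13 = 5737/6435
AP = 5737/6435 / 4 = 5737/25740

5737/25740


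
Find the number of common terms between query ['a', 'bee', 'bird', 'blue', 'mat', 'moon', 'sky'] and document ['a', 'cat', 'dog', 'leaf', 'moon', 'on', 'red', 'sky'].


Query terms: ['a', 'bee', 'bird', 'blue', 'mat', 'moon', 'sky']
Document terms: ['a', 'cat', 'dog', 'leaf', 'moon', 'on', 'red', 'sky']
Common terms: ['a', 'moon', 'sky']
Overlap count = 3

3


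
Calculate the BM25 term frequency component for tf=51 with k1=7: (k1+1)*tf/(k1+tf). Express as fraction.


BM25 TF component = (k1+1)*tf / (k1+tf)
k1 = 7, tf = 51
Numerator = (7+1)*51 = 408
Denominator = 7 + 51 = 58
= 408/58 = 204/29

204/29


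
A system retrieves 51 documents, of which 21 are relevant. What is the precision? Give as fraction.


Precision = relevant_retrieved / total_retrieved
= 21 / 51
= 21 / (21 + 30)
= 7/17

7/17


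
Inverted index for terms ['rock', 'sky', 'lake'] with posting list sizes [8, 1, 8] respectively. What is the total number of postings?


Summing posting list sizes:
'rock': 8 postings
'sky': 1 postings
'lake': 8 postings
Total = 8 + 1 + 8 = 17

17


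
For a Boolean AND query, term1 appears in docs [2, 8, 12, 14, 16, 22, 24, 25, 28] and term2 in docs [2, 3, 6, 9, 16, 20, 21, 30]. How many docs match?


Boolean AND: find intersection of posting lists
term1 docs: [2, 8, 12, 14, 16, 22, 24, 25, 28]
term2 docs: [2, 3, 6, 9, 16, 20, 21, 30]
Intersection: [2, 16]
|intersection| = 2

2


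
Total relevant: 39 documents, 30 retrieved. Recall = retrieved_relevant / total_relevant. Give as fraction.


Recall = retrieved_relevant / total_relevant
= 30 / 39
= 30 / (30 + 9)
= 10/13

10/13


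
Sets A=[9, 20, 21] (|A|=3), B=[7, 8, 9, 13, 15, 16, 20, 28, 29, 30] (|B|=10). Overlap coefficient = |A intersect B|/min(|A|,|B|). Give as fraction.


A intersect B = [9, 20]
|A intersect B| = 2
min(|A|, |B|) = min(3, 10) = 3
Overlap = 2 / 3 = 2/3

2/3


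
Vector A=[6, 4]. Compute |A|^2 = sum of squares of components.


|A|^2 = sum of squared components
A[0]^2 = 6^2 = 36
A[1]^2 = 4^2 = 16
Sum = 36 + 16 = 52

52


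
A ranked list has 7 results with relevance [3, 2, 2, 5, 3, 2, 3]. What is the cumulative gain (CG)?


Cumulative Gain = sum of relevance scores
Position 1: rel=3, running sum=3
Position 2: rel=2, running sum=5
Position 3: rel=2, running sum=7
Position 4: rel=5, running sum=12
Position 5: rel=3, running sum=15
Position 6: rel=2, running sum=17
Position 7: rel=3, running sum=20
CG = 20

20


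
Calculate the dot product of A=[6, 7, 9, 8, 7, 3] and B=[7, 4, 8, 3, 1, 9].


Dot product = sum of element-wise products
A[0]*B[0] = 6*7 = 42
A[1]*B[1] = 7*4 = 28
A[2]*B[2] = 9*8 = 72
A[3]*B[3] = 8*3 = 24
A[4]*B[4] = 7*1 = 7
A[5]*B[5] = 3*9 = 27
Sum = 42 + 28 + 72 + 24 + 7 + 27 = 200

200


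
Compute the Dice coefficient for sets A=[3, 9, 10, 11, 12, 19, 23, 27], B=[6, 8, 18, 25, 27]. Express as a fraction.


A intersect B = [27]
|A intersect B| = 1
|A| = 8, |B| = 5
Dice = 2*1 / (8+5)
= 2 / 13 = 2/13

2/13


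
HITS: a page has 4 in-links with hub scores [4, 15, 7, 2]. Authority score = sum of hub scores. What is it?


Authority = sum of hub scores of in-linkers
In-link 1: hub score = 4
In-link 2: hub score = 15
In-link 3: hub score = 7
In-link 4: hub score = 2
Authority = 4 + 15 + 7 + 2 = 28

28


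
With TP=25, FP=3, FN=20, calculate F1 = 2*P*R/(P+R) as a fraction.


F1 = 2 * P * R / (P + R)
P = TP/(TP+FP) = 25/28 = 25/28
R = TP/(TP+FN) = 25/45 = 5/9
2 * P * R = 2 * 25/28 * 5/9 = 125/126
P + R = 25/28 + 5/9 = 365/252
F1 = 125/126 / 365/252 = 50/73

50/73


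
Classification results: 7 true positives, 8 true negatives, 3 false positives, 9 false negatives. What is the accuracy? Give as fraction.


Accuracy = (TP + TN) / (TP + TN + FP + FN)
TP + TN = 7 + 8 = 15
Total = 7 + 8 + 3 + 9 = 27
Accuracy = 15 / 27 = 5/9

5/9


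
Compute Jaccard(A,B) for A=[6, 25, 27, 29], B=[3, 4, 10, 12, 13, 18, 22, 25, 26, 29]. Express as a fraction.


A intersect B = [25, 29]
|A intersect B| = 2
A union B = [3, 4, 6, 10, 12, 13, 18, 22, 25, 26, 27, 29]
|A union B| = 12
Jaccard = 2/12 = 1/6

1/6


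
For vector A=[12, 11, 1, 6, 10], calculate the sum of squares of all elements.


|A|^2 = sum of squared components
A[0]^2 = 12^2 = 144
A[1]^2 = 11^2 = 121
A[2]^2 = 1^2 = 1
A[3]^2 = 6^2 = 36
A[4]^2 = 10^2 = 100
Sum = 144 + 121 + 1 + 36 + 100 = 402

402


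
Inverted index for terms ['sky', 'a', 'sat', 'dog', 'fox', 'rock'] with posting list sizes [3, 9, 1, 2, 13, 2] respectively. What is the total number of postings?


Summing posting list sizes:
'sky': 3 postings
'a': 9 postings
'sat': 1 postings
'dog': 2 postings
'fox': 13 postings
'rock': 2 postings
Total = 3 + 9 + 1 + 2 + 13 + 2 = 30

30


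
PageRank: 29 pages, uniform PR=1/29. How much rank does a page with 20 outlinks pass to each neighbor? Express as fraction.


Initial PR = 1/29 = 1/29
Outlinks = 20
Contribution per link = PR / outlinks
= 1/29 / 20
= 1/580

1/580


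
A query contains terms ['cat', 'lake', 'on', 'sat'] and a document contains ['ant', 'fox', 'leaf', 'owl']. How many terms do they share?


Query terms: ['cat', 'lake', 'on', 'sat']
Document terms: ['ant', 'fox', 'leaf', 'owl']
Common terms: []
Overlap count = 0

0


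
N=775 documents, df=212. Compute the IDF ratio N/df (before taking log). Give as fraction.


IDF ratio = N / df
= 775 / 212
= 775/212

775/212


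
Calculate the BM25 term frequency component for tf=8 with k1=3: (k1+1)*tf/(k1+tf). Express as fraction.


BM25 TF component = (k1+1)*tf / (k1+tf)
k1 = 3, tf = 8
Numerator = (3+1)*8 = 32
Denominator = 3 + 8 = 11
= 32/11 = 32/11

32/11


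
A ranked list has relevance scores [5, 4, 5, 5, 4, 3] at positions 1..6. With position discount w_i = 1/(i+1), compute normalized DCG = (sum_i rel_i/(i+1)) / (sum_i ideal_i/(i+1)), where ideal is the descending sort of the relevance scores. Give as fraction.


Position discount weights w_i = 1/(i+1) for i=1..6:
Weights = [1/2, 1/3, 1/4, 1/5, 1/6, 1/7]
Actual relevance: [5, 4, 5, 5, 4, 3]
DCG = 5/2 + 4/3 + 5/4 + 5/5 + 4/6 + 3/7 = 201/28
Ideal relevance (sorted desc): [5, 5, 5, 4, 4, 3]
Ideal DCG = 5/2 + 5/3 + 5/4 + 4/5 + 4/6 + 3/7 = 3071/420
nDCG = DCG / ideal_DCG = 201/28 / 3071/420 = 3015/3071

3015/3071


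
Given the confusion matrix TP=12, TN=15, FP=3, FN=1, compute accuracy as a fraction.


Accuracy = (TP + TN) / (TP + TN + FP + FN)
TP + TN = 12 + 15 = 27
Total = 12 + 15 + 3 + 1 = 31
Accuracy = 27 / 31 = 27/31

27/31


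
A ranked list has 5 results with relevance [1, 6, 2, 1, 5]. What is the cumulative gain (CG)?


Cumulative Gain = sum of relevance scores
Position 1: rel=1, running sum=1
Position 2: rel=6, running sum=7
Position 3: rel=2, running sum=9
Position 4: rel=1, running sum=10
Position 5: rel=5, running sum=15
CG = 15

15


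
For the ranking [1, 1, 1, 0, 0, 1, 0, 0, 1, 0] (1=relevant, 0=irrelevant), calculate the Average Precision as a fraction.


Computing P@k for each relevant position:
Position 1: relevant, P@1 = 1/1 = 1
Position 2: relevant, P@2 = 2/2 = 1
Position 3: relevant, P@3 = 3/3 = 1
Position 4: not relevant
Position 5: not relevant
Position 6: relevant, P@6 = 4/6 = 2/3
Position 7: not relevant
Position 8: not relevant
Position 9: relevant, P@9 = 5/9 = 5/9
Position 10: not relevant
Sum of P@k = 1 + 1 + 1 + 2/3 + 5/9 = 38/9
AP = 38/9 / 5 = 38/45

38/45


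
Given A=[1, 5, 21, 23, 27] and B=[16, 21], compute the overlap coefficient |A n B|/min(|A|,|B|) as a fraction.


A intersect B = [21]
|A intersect B| = 1
min(|A|, |B|) = min(5, 2) = 2
Overlap = 1 / 2 = 1/2

1/2


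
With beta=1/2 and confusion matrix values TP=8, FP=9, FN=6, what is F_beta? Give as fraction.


P = TP/(TP+FP) = 8/17 = 8/17
R = TP/(TP+FN) = 8/14 = 4/7
beta^2 = 1/2^2 = 1/4
(1 + beta^2) = 5/4
Numerator = (1+beta^2)*P*R = 40/119
Denominator = beta^2*P + R = 2/17 + 4/7 = 82/119
F_beta = 20/41

20/41


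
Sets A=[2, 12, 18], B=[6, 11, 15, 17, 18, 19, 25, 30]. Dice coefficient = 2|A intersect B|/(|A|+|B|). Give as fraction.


A intersect B = [18]
|A intersect B| = 1
|A| = 3, |B| = 8
Dice = 2*1 / (3+8)
= 2 / 11 = 2/11

2/11


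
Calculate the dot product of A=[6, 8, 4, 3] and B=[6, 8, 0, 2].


Dot product = sum of element-wise products
A[0]*B[0] = 6*6 = 36
A[1]*B[1] = 8*8 = 64
A[2]*B[2] = 4*0 = 0
A[3]*B[3] = 3*2 = 6
Sum = 36 + 64 + 0 + 6 = 106

106


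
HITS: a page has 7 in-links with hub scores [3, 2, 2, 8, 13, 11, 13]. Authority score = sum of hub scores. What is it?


Authority = sum of hub scores of in-linkers
In-link 1: hub score = 3
In-link 2: hub score = 2
In-link 3: hub score = 2
In-link 4: hub score = 8
In-link 5: hub score = 13
In-link 6: hub score = 11
In-link 7: hub score = 13
Authority = 3 + 2 + 2 + 8 + 13 + 11 + 13 = 52

52


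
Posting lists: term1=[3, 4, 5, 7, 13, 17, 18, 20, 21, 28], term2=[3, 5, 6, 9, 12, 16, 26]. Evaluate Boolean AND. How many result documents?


Boolean AND: find intersection of posting lists
term1 docs: [3, 4, 5, 7, 13, 17, 18, 20, 21, 28]
term2 docs: [3, 5, 6, 9, 12, 16, 26]
Intersection: [3, 5]
|intersection| = 2

2


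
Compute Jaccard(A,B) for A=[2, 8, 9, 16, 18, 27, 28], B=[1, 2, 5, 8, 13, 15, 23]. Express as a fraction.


A intersect B = [2, 8]
|A intersect B| = 2
A union B = [1, 2, 5, 8, 9, 13, 15, 16, 18, 23, 27, 28]
|A union B| = 12
Jaccard = 2/12 = 1/6

1/6


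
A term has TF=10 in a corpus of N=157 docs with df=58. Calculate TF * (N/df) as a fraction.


TF * (N/df)
= 10 * (157/58)
= 10 * 157/58
= 785/29

785/29


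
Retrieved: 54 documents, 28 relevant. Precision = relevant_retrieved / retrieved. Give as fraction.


Precision = relevant_retrieved / total_retrieved
= 28 / 54
= 28 / (28 + 26)
= 14/27

14/27


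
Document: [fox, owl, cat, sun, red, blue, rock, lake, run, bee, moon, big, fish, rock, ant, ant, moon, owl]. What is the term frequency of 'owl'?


Document has 18 words
Scanning for 'owl':
Found at positions: [1, 17]
Count = 2

2


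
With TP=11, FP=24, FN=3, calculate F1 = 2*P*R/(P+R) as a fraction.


F1 = 2 * P * R / (P + R)
P = TP/(TP+FP) = 11/35 = 11/35
R = TP/(TP+FN) = 11/14 = 11/14
2 * P * R = 2 * 11/35 * 11/14 = 121/245
P + R = 11/35 + 11/14 = 11/10
F1 = 121/245 / 11/10 = 22/49

22/49


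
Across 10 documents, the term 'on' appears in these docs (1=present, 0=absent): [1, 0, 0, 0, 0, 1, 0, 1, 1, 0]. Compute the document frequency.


Checking each document for 'on':
Doc 1: present
Doc 2: absent
Doc 3: absent
Doc 4: absent
Doc 5: absent
Doc 6: present
Doc 7: absent
Doc 8: present
Doc 9: present
Doc 10: absent
df = sum of presences = 1 + 0 + 0 + 0 + 0 + 1 + 0 + 1 + 1 + 0 = 4

4


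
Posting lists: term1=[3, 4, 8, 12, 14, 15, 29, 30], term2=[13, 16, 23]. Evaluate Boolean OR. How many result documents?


Boolean OR: find union of posting lists
term1 docs: [3, 4, 8, 12, 14, 15, 29, 30]
term2 docs: [13, 16, 23]
Union: [3, 4, 8, 12, 13, 14, 15, 16, 23, 29, 30]
|union| = 11

11


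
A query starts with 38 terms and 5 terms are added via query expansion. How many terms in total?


Original terms: 38
Expansion terms: 5
Total = 38 + 5 = 43

43


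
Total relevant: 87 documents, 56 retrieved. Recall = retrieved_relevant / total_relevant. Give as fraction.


Recall = retrieved_relevant / total_relevant
= 56 / 87
= 56 / (56 + 31)
= 56/87

56/87


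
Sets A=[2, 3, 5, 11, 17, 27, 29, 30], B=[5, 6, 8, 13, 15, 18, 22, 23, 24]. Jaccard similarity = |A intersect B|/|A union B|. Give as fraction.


A intersect B = [5]
|A intersect B| = 1
A union B = [2, 3, 5, 6, 8, 11, 13, 15, 17, 18, 22, 23, 24, 27, 29, 30]
|A union B| = 16
Jaccard = 1/16 = 1/16

1/16


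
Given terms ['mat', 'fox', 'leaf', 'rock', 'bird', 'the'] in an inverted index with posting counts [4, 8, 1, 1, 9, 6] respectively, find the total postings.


Summing posting list sizes:
'mat': 4 postings
'fox': 8 postings
'leaf': 1 postings
'rock': 1 postings
'bird': 9 postings
'the': 6 postings
Total = 4 + 8 + 1 + 1 + 9 + 6 = 29

29


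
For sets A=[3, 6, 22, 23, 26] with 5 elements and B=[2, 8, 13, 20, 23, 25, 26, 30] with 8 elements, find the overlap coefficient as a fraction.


A intersect B = [23, 26]
|A intersect B| = 2
min(|A|, |B|) = min(5, 8) = 5
Overlap = 2 / 5 = 2/5

2/5


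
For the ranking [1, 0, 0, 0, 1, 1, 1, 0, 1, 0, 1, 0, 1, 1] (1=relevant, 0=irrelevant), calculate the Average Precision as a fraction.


Computing P@k for each relevant position:
Position 1: relevant, P@1 = 1/1 = 1
Position 2: not relevant
Position 3: not relevant
Position 4: not relevant
Position 5: relevant, P@5 = 2/5 = 2/5
Position 6: relevant, P@6 = 3/6 = 1/2
Position 7: relevant, P@7 = 4/7 = 4/7
Position 8: not relevant
Position 9: relevant, P@9 = 5/9 = 5/9
Position 10: not relevant
Position 11: relevant, P@11 = 6/11 = 6/11
Position 12: not relevant
Position 13: relevant, P@13 = 7/13 = 7/13
Position 14: relevant, P@14 = 8/14 = 4/7
Sum of P@k = 1 + 2/5 + 1/2 + 4/7 + 5/9 + 6/11 + 7/13 + 4/7 = 421831/90090
AP = 421831/90090 / 8 = 421831/720720

421831/720720


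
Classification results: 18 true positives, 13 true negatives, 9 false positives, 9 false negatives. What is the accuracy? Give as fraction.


Accuracy = (TP + TN) / (TP + TN + FP + FN)
TP + TN = 18 + 13 = 31
Total = 18 + 13 + 9 + 9 = 49
Accuracy = 31 / 49 = 31/49

31/49


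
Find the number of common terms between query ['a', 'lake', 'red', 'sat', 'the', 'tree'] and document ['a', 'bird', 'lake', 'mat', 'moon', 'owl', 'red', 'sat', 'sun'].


Query terms: ['a', 'lake', 'red', 'sat', 'the', 'tree']
Document terms: ['a', 'bird', 'lake', 'mat', 'moon', 'owl', 'red', 'sat', 'sun']
Common terms: ['a', 'lake', 'red', 'sat']
Overlap count = 4

4


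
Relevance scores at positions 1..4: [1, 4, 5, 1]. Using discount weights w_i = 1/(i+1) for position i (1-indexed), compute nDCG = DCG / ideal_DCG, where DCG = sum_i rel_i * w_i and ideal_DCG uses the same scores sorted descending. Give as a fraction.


Position discount weights w_i = 1/(i+1) for i=1..4:
Weights = [1/2, 1/3, 1/4, 1/5]
Actual relevance: [1, 4, 5, 1]
DCG = 1/2 + 4/3 + 5/4 + 1/5 = 197/60
Ideal relevance (sorted desc): [5, 4, 1, 1]
Ideal DCG = 5/2 + 4/3 + 1/4 + 1/5 = 257/60
nDCG = DCG / ideal_DCG = 197/60 / 257/60 = 197/257

197/257


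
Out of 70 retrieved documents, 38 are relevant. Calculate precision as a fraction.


Precision = relevant_retrieved / total_retrieved
= 38 / 70
= 38 / (38 + 32)
= 19/35

19/35


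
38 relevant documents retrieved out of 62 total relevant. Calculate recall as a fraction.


Recall = retrieved_relevant / total_relevant
= 38 / 62
= 38 / (38 + 24)
= 19/31

19/31


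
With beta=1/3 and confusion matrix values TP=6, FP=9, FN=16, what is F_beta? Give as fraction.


P = TP/(TP+FP) = 6/15 = 2/5
R = TP/(TP+FN) = 6/22 = 3/11
beta^2 = 1/3^2 = 1/9
(1 + beta^2) = 10/9
Numerator = (1+beta^2)*P*R = 4/33
Denominator = beta^2*P + R = 2/45 + 3/11 = 157/495
F_beta = 60/157

60/157


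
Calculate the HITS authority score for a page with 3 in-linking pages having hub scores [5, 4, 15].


Authority = sum of hub scores of in-linkers
In-link 1: hub score = 5
In-link 2: hub score = 4
In-link 3: hub score = 15
Authority = 5 + 4 + 15 = 24

24


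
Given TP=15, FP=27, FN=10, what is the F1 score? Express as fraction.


F1 = 2 * P * R / (P + R)
P = TP/(TP+FP) = 15/42 = 5/14
R = TP/(TP+FN) = 15/25 = 3/5
2 * P * R = 2 * 5/14 * 3/5 = 3/7
P + R = 5/14 + 3/5 = 67/70
F1 = 3/7 / 67/70 = 30/67

30/67


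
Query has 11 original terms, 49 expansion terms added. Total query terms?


Original terms: 11
Expansion terms: 49
Total = 11 + 49 = 60

60


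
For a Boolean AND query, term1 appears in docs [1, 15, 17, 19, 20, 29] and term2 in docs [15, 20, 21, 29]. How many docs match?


Boolean AND: find intersection of posting lists
term1 docs: [1, 15, 17, 19, 20, 29]
term2 docs: [15, 20, 21, 29]
Intersection: [15, 20, 29]
|intersection| = 3

3


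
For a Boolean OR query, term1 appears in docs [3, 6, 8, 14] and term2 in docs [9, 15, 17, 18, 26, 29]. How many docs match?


Boolean OR: find union of posting lists
term1 docs: [3, 6, 8, 14]
term2 docs: [9, 15, 17, 18, 26, 29]
Union: [3, 6, 8, 9, 14, 15, 17, 18, 26, 29]
|union| = 10

10


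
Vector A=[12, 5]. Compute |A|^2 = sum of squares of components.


|A|^2 = sum of squared components
A[0]^2 = 12^2 = 144
A[1]^2 = 5^2 = 25
Sum = 144 + 25 = 169

169


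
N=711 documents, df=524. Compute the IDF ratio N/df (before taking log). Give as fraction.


IDF ratio = N / df
= 711 / 524
= 711/524

711/524


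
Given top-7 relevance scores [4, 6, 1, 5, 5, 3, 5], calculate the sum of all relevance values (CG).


Cumulative Gain = sum of relevance scores
Position 1: rel=4, running sum=4
Position 2: rel=6, running sum=10
Position 3: rel=1, running sum=11
Position 4: rel=5, running sum=16
Position 5: rel=5, running sum=21
Position 6: rel=3, running sum=24
Position 7: rel=5, running sum=29
CG = 29

29


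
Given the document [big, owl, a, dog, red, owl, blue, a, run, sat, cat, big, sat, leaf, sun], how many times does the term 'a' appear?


Document has 15 words
Scanning for 'a':
Found at positions: [2, 7]
Count = 2

2


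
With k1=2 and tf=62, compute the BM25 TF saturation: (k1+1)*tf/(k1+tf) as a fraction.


BM25 TF component = (k1+1)*tf / (k1+tf)
k1 = 2, tf = 62
Numerator = (2+1)*62 = 186
Denominator = 2 + 62 = 64
= 186/64 = 93/32

93/32


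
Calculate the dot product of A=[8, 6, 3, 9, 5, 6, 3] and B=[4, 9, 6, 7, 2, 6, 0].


Dot product = sum of element-wise products
A[0]*B[0] = 8*4 = 32
A[1]*B[1] = 6*9 = 54
A[2]*B[2] = 3*6 = 18
A[3]*B[3] = 9*7 = 63
A[4]*B[4] = 5*2 = 10
A[5]*B[5] = 6*6 = 36
A[6]*B[6] = 3*0 = 0
Sum = 32 + 54 + 18 + 63 + 10 + 36 + 0 = 213

213


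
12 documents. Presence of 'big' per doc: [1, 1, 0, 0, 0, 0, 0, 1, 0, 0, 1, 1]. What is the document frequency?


Checking each document for 'big':
Doc 1: present
Doc 2: present
Doc 3: absent
Doc 4: absent
Doc 5: absent
Doc 6: absent
Doc 7: absent
Doc 8: present
Doc 9: absent
Doc 10: absent
Doc 11: present
Doc 12: present
df = sum of presences = 1 + 1 + 0 + 0 + 0 + 0 + 0 + 1 + 0 + 0 + 1 + 1 = 5

5


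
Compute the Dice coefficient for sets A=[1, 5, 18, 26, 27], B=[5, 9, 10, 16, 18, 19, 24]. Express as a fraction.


A intersect B = [5, 18]
|A intersect B| = 2
|A| = 5, |B| = 7
Dice = 2*2 / (5+7)
= 4 / 12 = 1/3

1/3


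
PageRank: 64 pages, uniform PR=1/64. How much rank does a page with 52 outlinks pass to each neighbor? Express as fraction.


Initial PR = 1/64 = 1/64
Outlinks = 52
Contribution per link = PR / outlinks
= 1/64 / 52
= 1/3328

1/3328


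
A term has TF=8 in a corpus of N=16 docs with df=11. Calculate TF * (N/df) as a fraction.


TF * (N/df)
= 8 * (16/11)
= 8 * 16/11
= 128/11

128/11


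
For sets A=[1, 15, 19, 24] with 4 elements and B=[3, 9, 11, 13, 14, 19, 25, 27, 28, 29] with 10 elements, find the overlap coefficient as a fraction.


A intersect B = [19]
|A intersect B| = 1
min(|A|, |B|) = min(4, 10) = 4
Overlap = 1 / 4 = 1/4

1/4


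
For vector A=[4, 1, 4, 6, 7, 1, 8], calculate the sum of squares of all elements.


|A|^2 = sum of squared components
A[0]^2 = 4^2 = 16
A[1]^2 = 1^2 = 1
A[2]^2 = 4^2 = 16
A[3]^2 = 6^2 = 36
A[4]^2 = 7^2 = 49
A[5]^2 = 1^2 = 1
A[6]^2 = 8^2 = 64
Sum = 16 + 1 + 16 + 36 + 49 + 1 + 64 = 183

183


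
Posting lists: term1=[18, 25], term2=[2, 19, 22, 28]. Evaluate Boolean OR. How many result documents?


Boolean OR: find union of posting lists
term1 docs: [18, 25]
term2 docs: [2, 19, 22, 28]
Union: [2, 18, 19, 22, 25, 28]
|union| = 6

6
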